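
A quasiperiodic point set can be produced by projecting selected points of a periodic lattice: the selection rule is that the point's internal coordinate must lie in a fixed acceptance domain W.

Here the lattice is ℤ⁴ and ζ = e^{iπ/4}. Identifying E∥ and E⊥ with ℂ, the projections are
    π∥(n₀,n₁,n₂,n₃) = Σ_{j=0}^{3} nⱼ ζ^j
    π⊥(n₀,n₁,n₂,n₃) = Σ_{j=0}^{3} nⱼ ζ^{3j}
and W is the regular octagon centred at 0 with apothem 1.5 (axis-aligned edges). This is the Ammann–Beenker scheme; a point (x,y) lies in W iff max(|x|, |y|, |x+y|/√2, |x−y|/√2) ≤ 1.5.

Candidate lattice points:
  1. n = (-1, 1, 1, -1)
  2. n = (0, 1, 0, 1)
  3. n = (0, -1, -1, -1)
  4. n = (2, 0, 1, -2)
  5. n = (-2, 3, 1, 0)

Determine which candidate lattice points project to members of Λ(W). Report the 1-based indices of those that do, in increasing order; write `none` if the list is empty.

π⊥(n) = n₀ + n₁ζ³ + n₂ζ⁶ + n₃ζ⁹ where ζ = e^{iπ/4}.
candidate 1: n = (-1, 1, 1, -1) → π⊥ ≈ (-2.414214, -1.000000); max(|x|,|y|,|x±y|/√2) = 2.414214 > 1.5 ⇒ ∉ W
candidate 2: n = (0, 1, 0, 1) → π⊥ ≈ (+0.000000, +1.414214); max(|x|,|y|,|x±y|/√2) = 1.414214 ≤ 1.5 ⇒ ∈ W
candidate 3: n = (0, -1, -1, -1) → π⊥ ≈ (+0.000000, -0.414214); max(|x|,|y|,|x±y|/√2) = 0.414214 ≤ 1.5 ⇒ ∈ W
candidate 4: n = (2, 0, 1, -2) → π⊥ ≈ (+0.585786, -2.414214); max(|x|,|y|,|x±y|/√2) = 2.414214 > 1.5 ⇒ ∉ W
candidate 5: n = (-2, 3, 1, 0) → π⊥ ≈ (-4.121320, +1.121320); max(|x|,|y|,|x±y|/√2) = 4.121320 > 1.5 ⇒ ∉ W

2, 3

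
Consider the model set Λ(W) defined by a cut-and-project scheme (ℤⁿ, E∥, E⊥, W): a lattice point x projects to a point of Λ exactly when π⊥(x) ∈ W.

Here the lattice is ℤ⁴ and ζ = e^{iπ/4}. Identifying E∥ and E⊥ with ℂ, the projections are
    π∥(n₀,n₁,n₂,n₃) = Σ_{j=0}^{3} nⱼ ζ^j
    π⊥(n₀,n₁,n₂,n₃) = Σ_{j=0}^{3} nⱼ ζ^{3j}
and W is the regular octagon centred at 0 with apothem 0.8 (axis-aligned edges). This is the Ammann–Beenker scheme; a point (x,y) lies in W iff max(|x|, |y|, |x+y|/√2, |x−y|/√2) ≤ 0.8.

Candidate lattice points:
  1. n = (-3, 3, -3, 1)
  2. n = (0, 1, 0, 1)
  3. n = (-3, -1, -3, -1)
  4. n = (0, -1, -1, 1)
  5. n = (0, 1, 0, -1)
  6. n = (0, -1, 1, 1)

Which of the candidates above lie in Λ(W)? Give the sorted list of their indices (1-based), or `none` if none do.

none

π⊥(n) = n₀ + n₁ζ³ + n₂ζ⁶ + n₃ζ⁹ where ζ = e^{iπ/4}.
candidate 1: n = (-3, 3, -3, 1) → π⊥ ≈ (-4.414214, +5.828427); max(|x|,|y|,|x±y|/√2) = 7.242641 > 0.8 ⇒ ∉ W
candidate 2: n = (0, 1, 0, 1) → π⊥ ≈ (+0.000000, +1.414214); max(|x|,|y|,|x±y|/√2) = 1.414214 > 0.8 ⇒ ∉ W
candidate 3: n = (-3, -1, -3, -1) → π⊥ ≈ (-3.000000, +1.585786); max(|x|,|y|,|x±y|/√2) = 3.242641 > 0.8 ⇒ ∉ W
candidate 4: n = (0, -1, -1, 1) → π⊥ ≈ (+1.414214, +1.000000); max(|x|,|y|,|x±y|/√2) = 1.707107 > 0.8 ⇒ ∉ W
candidate 5: n = (0, 1, 0, -1) → π⊥ ≈ (-1.414214, +0.000000); max(|x|,|y|,|x±y|/√2) = 1.414214 > 0.8 ⇒ ∉ W
candidate 6: n = (0, -1, 1, 1) → π⊥ ≈ (+1.414214, -1.000000); max(|x|,|y|,|x±y|/√2) = 1.707107 > 0.8 ⇒ ∉ W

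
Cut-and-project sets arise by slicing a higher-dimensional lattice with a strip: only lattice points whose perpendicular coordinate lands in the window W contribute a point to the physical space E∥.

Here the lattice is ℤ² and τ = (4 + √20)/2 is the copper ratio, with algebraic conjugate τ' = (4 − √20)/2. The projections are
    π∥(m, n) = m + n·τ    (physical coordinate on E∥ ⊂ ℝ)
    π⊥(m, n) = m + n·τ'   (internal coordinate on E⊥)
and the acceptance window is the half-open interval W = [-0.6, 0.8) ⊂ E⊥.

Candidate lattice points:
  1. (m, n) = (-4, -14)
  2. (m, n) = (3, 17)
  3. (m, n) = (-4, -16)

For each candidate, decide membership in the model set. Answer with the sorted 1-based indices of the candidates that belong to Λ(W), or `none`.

3

τ' = (4−√20)/2 ≈ -0.23607.
#1 (-4,-14): internal coord -4 + (-14)·τ' = -0.69505; -0.69505 ∉ [-0.6, 0.8) → out
#2 (3,17): internal coord 3 + (17)·τ' = -1.01316; -1.01316 ∉ [-0.6, 0.8) → out
#3 (-4,-16): internal coord -4 + (-16)·τ' = -0.22291; -0.22291 ∈ [-0.6, 0.8) → IN Λ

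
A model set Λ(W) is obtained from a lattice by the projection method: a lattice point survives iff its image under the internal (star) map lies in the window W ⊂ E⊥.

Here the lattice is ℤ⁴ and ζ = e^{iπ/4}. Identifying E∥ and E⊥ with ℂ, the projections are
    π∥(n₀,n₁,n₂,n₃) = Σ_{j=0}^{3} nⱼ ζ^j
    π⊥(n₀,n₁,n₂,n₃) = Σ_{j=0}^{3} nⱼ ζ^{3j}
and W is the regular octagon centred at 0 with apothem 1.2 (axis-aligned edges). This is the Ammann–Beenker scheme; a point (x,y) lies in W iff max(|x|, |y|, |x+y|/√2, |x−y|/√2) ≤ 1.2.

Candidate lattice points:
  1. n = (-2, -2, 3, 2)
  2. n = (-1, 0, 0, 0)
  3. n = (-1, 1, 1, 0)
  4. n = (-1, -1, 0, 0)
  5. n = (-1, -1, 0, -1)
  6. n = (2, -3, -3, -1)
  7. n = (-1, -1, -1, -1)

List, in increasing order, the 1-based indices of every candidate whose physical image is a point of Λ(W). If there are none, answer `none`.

π⊥(n) = n₀ + n₁ζ³ + n₂ζ⁶ + n₃ζ⁹ where ζ = e^{iπ/4}.
candidate 1: n = (-2, -2, 3, 2) → π⊥ ≈ (+0.8284, -3.0000); max(|x|,|y|,|x±y|/√2) = 3.0000 > 1.2 ⇒ ∉ W
candidate 2: n = (-1, 0, 0, 0) → π⊥ ≈ (-1.0000, +0.0000); max(|x|,|y|,|x±y|/√2) = 1.0000 ≤ 1.2 ⇒ ∈ W
candidate 3: n = (-1, 1, 1, 0) → π⊥ ≈ (-1.7071, -0.2929); max(|x|,|y|,|x±y|/√2) = 1.7071 > 1.2 ⇒ ∉ W
candidate 4: n = (-1, -1, 0, 0) → π⊥ ≈ (-0.2929, -0.7071); max(|x|,|y|,|x±y|/√2) = 0.7071 ≤ 1.2 ⇒ ∈ W
candidate 5: n = (-1, -1, 0, -1) → π⊥ ≈ (-1.0000, -1.4142); max(|x|,|y|,|x±y|/√2) = 1.7071 > 1.2 ⇒ ∉ W
candidate 6: n = (2, -3, -3, -1) → π⊥ ≈ (+3.4142, +0.1716); max(|x|,|y|,|x±y|/√2) = 3.4142 > 1.2 ⇒ ∉ W
candidate 7: n = (-1, -1, -1, -1) → π⊥ ≈ (-1.0000, -0.4142); max(|x|,|y|,|x±y|/√2) = 1.0000 ≤ 1.2 ⇒ ∈ W

2, 4, 7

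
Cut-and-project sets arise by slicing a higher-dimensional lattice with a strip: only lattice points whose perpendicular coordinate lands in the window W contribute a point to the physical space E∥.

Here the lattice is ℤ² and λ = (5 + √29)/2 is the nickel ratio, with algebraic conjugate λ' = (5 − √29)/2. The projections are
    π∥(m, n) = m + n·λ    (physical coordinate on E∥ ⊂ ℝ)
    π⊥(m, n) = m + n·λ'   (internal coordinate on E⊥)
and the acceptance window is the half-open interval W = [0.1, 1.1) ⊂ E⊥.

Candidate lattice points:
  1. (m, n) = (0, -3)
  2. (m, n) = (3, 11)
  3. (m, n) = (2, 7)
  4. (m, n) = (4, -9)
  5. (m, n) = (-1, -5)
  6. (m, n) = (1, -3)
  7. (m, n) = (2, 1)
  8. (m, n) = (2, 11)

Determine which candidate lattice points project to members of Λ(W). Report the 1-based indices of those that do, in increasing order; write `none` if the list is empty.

1, 2, 3

Numerically λ ≈ 5.1926 and λ' = −1/λ ≈ -0.1926.
candidate 1: (m,n)=(0,-3) → π∥ = 0-3·λ ≈ -15.5777, π⊥ = 0-3·λ' ≈ 0.5777 ∈ [0.1, 1.1) ⇒ IN Λ
candidate 2: (m,n)=(3,11) → π∥ = 3+11·λ ≈ 60.1184, π⊥ = 3+11·λ' ≈ 0.8816 ∈ [0.1, 1.1) ⇒ IN Λ
candidate 3: (m,n)=(2,7) → π∥ = 2+7·λ ≈ 38.3481, π⊥ = 2+7·λ' ≈ 0.6519 ∈ [0.1, 1.1) ⇒ IN Λ
candidate 4: (m,n)=(4,-9) → π∥ = 4-9·λ ≈ -42.7332, π⊥ = 4-9·λ' ≈ 5.7332 ∉ [0.1, 1.1) ⇒ out
candidate 5: (m,n)=(-1,-5) → π∥ = -1-5·λ ≈ -26.9629, π⊥ = -1-5·λ' ≈ -0.0371 ∉ [0.1, 1.1) ⇒ out
candidate 6: (m,n)=(1,-3) → π∥ = 1-3·λ ≈ -14.5777, π⊥ = 1-3·λ' ≈ 1.5777 ∉ [0.1, 1.1) ⇒ out
candidate 7: (m,n)=(2,1) → π∥ = 2+1·λ ≈ 7.1926, π⊥ = 2+1·λ' ≈ 1.8074 ∉ [0.1, 1.1) ⇒ out
candidate 8: (m,n)=(2,11) → π∥ = 2+11·λ ≈ 59.1184, π⊥ = 2+11·λ' ≈ -0.1184 ∉ [0.1, 1.1) ⇒ out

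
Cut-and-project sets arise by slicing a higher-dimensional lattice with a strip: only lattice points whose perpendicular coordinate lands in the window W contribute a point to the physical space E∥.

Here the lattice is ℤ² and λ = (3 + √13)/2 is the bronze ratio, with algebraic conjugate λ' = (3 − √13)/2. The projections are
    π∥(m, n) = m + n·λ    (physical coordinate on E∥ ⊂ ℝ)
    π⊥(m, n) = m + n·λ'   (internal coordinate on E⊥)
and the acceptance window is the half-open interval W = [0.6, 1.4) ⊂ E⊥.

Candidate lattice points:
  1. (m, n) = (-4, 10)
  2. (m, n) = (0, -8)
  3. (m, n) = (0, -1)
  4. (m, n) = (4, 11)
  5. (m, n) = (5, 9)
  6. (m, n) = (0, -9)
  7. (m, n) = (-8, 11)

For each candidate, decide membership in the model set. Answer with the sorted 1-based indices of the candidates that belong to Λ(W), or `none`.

Compute λ' = (3−√13)/2 = -0.302776, so π⊥(m,n) = m -0.302776·n.
[1] lift (-4,10): star map gives -7.027756; window check 0.6 ≤ -7.027756 < 1.4 is false → out
[2] lift (0,-8): star map gives 2.422205; window check 0.6 ≤ 2.422205 < 1.4 is false → out
[3] lift (0,-1): star map gives 0.302776; window check 0.6 ≤ 0.302776 < 1.4 is false → out
[4] lift (4,11): star map gives 0.669468; window check 0.6 ≤ 0.669468 < 1.4 is true → IN Λ
[5] lift (5,9): star map gives 2.275019; window check 0.6 ≤ 2.275019 < 1.4 is false → out
[6] lift (0,-9): star map gives 2.724981; window check 0.6 ≤ 2.724981 < 1.4 is false → out
[7] lift (-8,11): star map gives -11.330532; window check 0.6 ≤ -11.330532 < 1.4 is false → out

4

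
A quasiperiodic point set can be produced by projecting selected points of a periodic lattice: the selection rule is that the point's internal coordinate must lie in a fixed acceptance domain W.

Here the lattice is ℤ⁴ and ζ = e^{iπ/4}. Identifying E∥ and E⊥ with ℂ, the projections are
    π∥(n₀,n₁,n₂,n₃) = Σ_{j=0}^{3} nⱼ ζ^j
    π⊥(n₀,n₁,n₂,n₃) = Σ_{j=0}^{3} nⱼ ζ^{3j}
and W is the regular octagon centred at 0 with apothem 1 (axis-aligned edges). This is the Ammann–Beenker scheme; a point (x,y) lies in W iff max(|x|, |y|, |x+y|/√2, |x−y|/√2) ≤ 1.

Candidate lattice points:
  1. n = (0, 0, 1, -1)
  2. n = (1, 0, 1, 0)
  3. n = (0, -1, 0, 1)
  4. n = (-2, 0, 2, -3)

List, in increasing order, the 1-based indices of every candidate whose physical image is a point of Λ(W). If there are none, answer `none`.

With ζ = e^{iπ/4} the internal vectors are ζ^0,ζ^3,ζ^6,ζ^9.
candidate 1: n = (0, 0, 1, -1) → π⊥ ≈ (-0.7071, -1.7071); max(|x|,|y|,|x±y|/√2) = 1.7071 > 1 ⇒ ∉ W
candidate 2: n = (1, 0, 1, 0) → π⊥ ≈ (+1.0000, -1.0000); max(|x|,|y|,|x±y|/√2) = 1.4142 > 1 ⇒ ∉ W
candidate 3: n = (0, -1, 0, 1) → π⊥ ≈ (+1.4142, +0.0000); max(|x|,|y|,|x±y|/√2) = 1.4142 > 1 ⇒ ∉ W
candidate 4: n = (-2, 0, 2, -3) → π⊥ ≈ (-4.1213, -4.1213); max(|x|,|y|,|x±y|/√2) = 5.8284 > 1 ⇒ ∉ W

none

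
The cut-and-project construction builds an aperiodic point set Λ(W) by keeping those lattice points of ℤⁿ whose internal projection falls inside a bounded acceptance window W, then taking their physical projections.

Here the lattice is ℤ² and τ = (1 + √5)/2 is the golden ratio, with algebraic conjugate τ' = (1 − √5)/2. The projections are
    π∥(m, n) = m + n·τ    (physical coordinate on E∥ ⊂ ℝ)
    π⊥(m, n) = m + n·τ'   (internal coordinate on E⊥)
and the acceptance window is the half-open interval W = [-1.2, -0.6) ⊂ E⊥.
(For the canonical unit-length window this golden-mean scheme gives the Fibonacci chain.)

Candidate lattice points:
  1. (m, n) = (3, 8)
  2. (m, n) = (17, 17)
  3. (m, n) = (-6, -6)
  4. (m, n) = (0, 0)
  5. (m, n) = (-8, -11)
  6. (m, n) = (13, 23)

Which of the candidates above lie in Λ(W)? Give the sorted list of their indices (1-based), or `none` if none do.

none

Numerically τ ≈ 1.61803 and τ' = −1/τ ≈ -0.61803.
candidate 1: (m,n)=(3,8) → π∥ = 3+8·τ ≈ 15.94427, π⊥ = 3+8·τ' ≈ -1.94427 ∉ [-1.2, -0.6) ⇒ out
candidate 2: (m,n)=(17,17) → π∥ = 17+17·τ ≈ 44.50658, π⊥ = 17+17·τ' ≈ 6.49342 ∉ [-1.2, -0.6) ⇒ out
candidate 3: (m,n)=(-6,-6) → π∥ = -6-6·τ ≈ -15.70820, π⊥ = -6-6·τ' ≈ -2.29180 ∉ [-1.2, -0.6) ⇒ out
candidate 4: (m,n)=(0,0) → π∥ = 0+0·τ ≈ 0.00000, π⊥ = 0+0·τ' ≈ 0.00000 ∉ [-1.2, -0.6) ⇒ out
candidate 5: (m,n)=(-8,-11) → π∥ = -8-11·τ ≈ -25.79837, π⊥ = -8-11·τ' ≈ -1.20163 ∉ [-1.2, -0.6) ⇒ out
candidate 6: (m,n)=(13,23) → π∥ = 13+23·τ ≈ 50.21478, π⊥ = 13+23·τ' ≈ -1.21478 ∉ [-1.2, -0.6) ⇒ out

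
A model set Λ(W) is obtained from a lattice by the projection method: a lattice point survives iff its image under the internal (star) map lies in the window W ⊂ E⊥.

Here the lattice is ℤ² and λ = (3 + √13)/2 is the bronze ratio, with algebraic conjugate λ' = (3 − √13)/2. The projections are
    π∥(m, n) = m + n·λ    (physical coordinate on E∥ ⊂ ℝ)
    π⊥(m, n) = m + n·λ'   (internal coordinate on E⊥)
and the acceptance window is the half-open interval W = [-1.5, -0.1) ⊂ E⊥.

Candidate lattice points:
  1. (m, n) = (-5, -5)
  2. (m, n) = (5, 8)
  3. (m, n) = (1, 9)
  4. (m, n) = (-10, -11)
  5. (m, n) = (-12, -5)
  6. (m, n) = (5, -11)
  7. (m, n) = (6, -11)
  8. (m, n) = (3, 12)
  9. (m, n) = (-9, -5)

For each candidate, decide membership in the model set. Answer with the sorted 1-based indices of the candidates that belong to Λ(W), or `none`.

Compute λ' = (3−√13)/2 = -0.302776, so π⊥(m,n) = m -0.302776·n.
candidate 1: (m,n)=(-5,-5) → π∥ = -5-5·λ ≈ -21.513878, π⊥ = -5-5·λ' ≈ -3.486122 ∉ [-1.5, -0.1) ⇒ out
candidate 2: (m,n)=(5,8) → π∥ = 5+8·λ ≈ 31.422205, π⊥ = 5+8·λ' ≈ 2.577795 ∉ [-1.5, -0.1) ⇒ out
candidate 3: (m,n)=(1,9) → π∥ = 1+9·λ ≈ 30.724981, π⊥ = 1+9·λ' ≈ -1.724981 ∉ [-1.5, -0.1) ⇒ out
candidate 4: (m,n)=(-10,-11) → π∥ = -10-11·λ ≈ -46.330532, π⊥ = -10-11·λ' ≈ -6.669468 ∉ [-1.5, -0.1) ⇒ out
candidate 5: (m,n)=(-12,-5) → π∥ = -12-5·λ ≈ -28.513878, π⊥ = -12-5·λ' ≈ -10.486122 ∉ [-1.5, -0.1) ⇒ out
candidate 6: (m,n)=(5,-11) → π∥ = 5-11·λ ≈ -31.330532, π⊥ = 5-11·λ' ≈ 8.330532 ∉ [-1.5, -0.1) ⇒ out
candidate 7: (m,n)=(6,-11) → π∥ = 6-11·λ ≈ -30.330532, π⊥ = 6-11·λ' ≈ 9.330532 ∉ [-1.5, -0.1) ⇒ out
candidate 8: (m,n)=(3,12) → π∥ = 3+12·λ ≈ 42.633308, π⊥ = 3+12·λ' ≈ -0.633308 ∈ [-1.5, -0.1) ⇒ IN Λ
candidate 9: (m,n)=(-9,-5) → π∥ = -9-5·λ ≈ -25.513878, π⊥ = -9-5·λ' ≈ -7.486122 ∉ [-1.5, -0.1) ⇒ out

8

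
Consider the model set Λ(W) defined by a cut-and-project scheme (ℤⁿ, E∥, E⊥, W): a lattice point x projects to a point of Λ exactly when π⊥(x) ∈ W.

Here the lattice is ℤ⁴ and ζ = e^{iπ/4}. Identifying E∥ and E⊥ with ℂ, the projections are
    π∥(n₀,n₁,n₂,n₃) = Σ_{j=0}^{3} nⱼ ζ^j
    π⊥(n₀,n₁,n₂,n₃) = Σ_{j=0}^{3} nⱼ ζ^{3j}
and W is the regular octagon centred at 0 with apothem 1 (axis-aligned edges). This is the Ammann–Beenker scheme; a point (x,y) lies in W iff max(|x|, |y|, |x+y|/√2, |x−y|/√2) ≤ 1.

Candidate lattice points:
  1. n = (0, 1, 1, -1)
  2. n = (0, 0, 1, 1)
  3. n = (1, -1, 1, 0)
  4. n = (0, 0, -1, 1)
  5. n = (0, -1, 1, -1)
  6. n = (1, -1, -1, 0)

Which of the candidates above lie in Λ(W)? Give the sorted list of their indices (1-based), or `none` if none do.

2

π⊥(n) = n₀ + n₁ζ³ + n₂ζ⁶ + n₃ζ⁹ where ζ = e^{iπ/4}.
#1 (0, 1, 1, -1): internal (-1.4142, -1.0000); octagon support 1.7071 vs apothem 1 → ∉ W
#2 (0, 0, 1, 1): internal (0.7071, -0.2929); octagon support 0.7071 vs apothem 1 → ∈ W
#3 (1, -1, 1, 0): internal (1.7071, -1.7071); octagon support 2.4142 vs apothem 1 → ∉ W
#4 (0, 0, -1, 1): internal (0.7071, 1.7071); octagon support 1.7071 vs apothem 1 → ∉ W
#5 (0, -1, 1, -1): internal (0.0000, -2.4142); octagon support 2.4142 vs apothem 1 → ∉ W
#6 (1, -1, -1, 0): internal (1.7071, 0.2929); octagon support 1.7071 vs apothem 1 → ∉ W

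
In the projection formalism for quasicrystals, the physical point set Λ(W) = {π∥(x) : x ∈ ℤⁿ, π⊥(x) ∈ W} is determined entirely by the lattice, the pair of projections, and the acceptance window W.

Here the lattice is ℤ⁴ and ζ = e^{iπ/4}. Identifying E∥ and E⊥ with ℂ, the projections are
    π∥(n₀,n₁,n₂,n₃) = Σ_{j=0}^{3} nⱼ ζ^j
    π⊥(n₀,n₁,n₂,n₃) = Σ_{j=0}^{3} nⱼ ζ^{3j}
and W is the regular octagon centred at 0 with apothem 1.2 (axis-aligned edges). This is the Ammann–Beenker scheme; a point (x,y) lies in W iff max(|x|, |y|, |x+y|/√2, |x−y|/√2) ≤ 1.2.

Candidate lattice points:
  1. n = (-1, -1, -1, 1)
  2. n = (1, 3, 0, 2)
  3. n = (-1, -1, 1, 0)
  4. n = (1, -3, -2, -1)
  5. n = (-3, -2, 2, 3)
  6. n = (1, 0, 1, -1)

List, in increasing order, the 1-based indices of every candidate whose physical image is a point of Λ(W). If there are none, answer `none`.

With ζ = e^{iπ/4} the internal vectors are ζ^0,ζ^3,ζ^6,ζ^9.
candidate 1: n = (-1, -1, -1, 1) → π⊥ ≈ (+0.4142, +1.0000); max(|x|,|y|,|x±y|/√2) = 1.0000 ≤ 1.2 ⇒ ∈ W
candidate 2: n = (1, 3, 0, 2) → π⊥ ≈ (+0.2929, +3.5355); max(|x|,|y|,|x±y|/√2) = 3.5355 > 1.2 ⇒ ∉ W
candidate 3: n = (-1, -1, 1, 0) → π⊥ ≈ (-0.2929, -1.7071); max(|x|,|y|,|x±y|/√2) = 1.7071 > 1.2 ⇒ ∉ W
candidate 4: n = (1, -3, -2, -1) → π⊥ ≈ (+2.4142, -0.8284); max(|x|,|y|,|x±y|/√2) = 2.4142 > 1.2 ⇒ ∉ W
candidate 5: n = (-3, -2, 2, 3) → π⊥ ≈ (+0.5355, -1.2929); max(|x|,|y|,|x±y|/√2) = 1.2929 > 1.2 ⇒ ∉ W
candidate 6: n = (1, 0, 1, -1) → π⊥ ≈ (+0.2929, -1.7071); max(|x|,|y|,|x±y|/√2) = 1.7071 > 1.2 ⇒ ∉ W

1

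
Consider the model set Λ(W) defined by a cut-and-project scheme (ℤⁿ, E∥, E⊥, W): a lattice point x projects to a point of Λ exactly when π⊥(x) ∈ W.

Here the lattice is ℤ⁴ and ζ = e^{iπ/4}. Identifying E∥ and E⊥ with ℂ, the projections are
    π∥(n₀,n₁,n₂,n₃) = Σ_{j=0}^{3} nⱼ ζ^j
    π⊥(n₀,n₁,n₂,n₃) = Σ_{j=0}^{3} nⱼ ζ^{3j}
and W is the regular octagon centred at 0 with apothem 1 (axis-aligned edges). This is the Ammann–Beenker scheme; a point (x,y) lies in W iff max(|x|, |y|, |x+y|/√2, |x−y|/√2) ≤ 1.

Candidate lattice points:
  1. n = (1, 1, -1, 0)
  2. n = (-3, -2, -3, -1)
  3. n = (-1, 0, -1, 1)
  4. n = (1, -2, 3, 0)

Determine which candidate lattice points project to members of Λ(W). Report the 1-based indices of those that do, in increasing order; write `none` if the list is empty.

Internal map: ζ^{3j} for j=0..3 gives (1,0), (−√2/2,√2/2), (0,−1), (√2/2,√2/2).
candidate 1: n = (1, 1, -1, 0) → π⊥ ≈ (+0.2929, +1.7071); max(|x|,|y|,|x±y|/√2) = 1.7071 > 1 ⇒ ∉ W
candidate 2: n = (-3, -2, -3, -1) → π⊥ ≈ (-2.2929, +0.8787); max(|x|,|y|,|x±y|/√2) = 2.2929 > 1 ⇒ ∉ W
candidate 3: n = (-1, 0, -1, 1) → π⊥ ≈ (-0.2929, +1.7071); max(|x|,|y|,|x±y|/√2) = 1.7071 > 1 ⇒ ∉ W
candidate 4: n = (1, -2, 3, 0) → π⊥ ≈ (+2.4142, -4.4142); max(|x|,|y|,|x±y|/√2) = 4.8284 > 1 ⇒ ∉ W

none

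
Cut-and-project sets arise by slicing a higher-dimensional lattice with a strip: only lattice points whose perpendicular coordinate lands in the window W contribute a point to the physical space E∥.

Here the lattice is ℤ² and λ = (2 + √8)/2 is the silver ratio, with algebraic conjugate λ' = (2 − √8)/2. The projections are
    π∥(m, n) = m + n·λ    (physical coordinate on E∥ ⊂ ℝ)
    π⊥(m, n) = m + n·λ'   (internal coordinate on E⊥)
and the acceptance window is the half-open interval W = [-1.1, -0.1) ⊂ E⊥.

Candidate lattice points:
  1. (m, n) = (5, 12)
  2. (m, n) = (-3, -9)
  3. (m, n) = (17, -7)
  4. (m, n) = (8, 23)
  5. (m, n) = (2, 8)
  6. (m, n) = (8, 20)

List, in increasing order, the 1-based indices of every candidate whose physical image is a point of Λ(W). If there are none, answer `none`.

Numerically λ ≈ 2.41421 and λ' = −1/λ ≈ -0.41421.
candidate 1: (m,n)=(5,12) → π∥ = 5+12·λ ≈ 33.97056, π⊥ = 5+12·λ' ≈ 0.02944 ∉ [-1.1, -0.1) ⇒ out
candidate 2: (m,n)=(-3,-9) → π∥ = -3-9·λ ≈ -24.72792, π⊥ = -3-9·λ' ≈ 0.72792 ∉ [-1.1, -0.1) ⇒ out
candidate 3: (m,n)=(17,-7) → π∥ = 17-7·λ ≈ 0.10051, π⊥ = 17-7·λ' ≈ 19.89949 ∉ [-1.1, -0.1) ⇒ out
candidate 4: (m,n)=(8,23) → π∥ = 8+23·λ ≈ 63.52691, π⊥ = 8+23·λ' ≈ -1.52691 ∉ [-1.1, -0.1) ⇒ out
candidate 5: (m,n)=(2,8) → π∥ = 2+8·λ ≈ 21.31371, π⊥ = 2+8·λ' ≈ -1.31371 ∉ [-1.1, -0.1) ⇒ out
candidate 6: (m,n)=(8,20) → π∥ = 8+20·λ ≈ 56.28427, π⊥ = 8+20·λ' ≈ -0.28427 ∈ [-1.1, -0.1) ⇒ IN Λ

6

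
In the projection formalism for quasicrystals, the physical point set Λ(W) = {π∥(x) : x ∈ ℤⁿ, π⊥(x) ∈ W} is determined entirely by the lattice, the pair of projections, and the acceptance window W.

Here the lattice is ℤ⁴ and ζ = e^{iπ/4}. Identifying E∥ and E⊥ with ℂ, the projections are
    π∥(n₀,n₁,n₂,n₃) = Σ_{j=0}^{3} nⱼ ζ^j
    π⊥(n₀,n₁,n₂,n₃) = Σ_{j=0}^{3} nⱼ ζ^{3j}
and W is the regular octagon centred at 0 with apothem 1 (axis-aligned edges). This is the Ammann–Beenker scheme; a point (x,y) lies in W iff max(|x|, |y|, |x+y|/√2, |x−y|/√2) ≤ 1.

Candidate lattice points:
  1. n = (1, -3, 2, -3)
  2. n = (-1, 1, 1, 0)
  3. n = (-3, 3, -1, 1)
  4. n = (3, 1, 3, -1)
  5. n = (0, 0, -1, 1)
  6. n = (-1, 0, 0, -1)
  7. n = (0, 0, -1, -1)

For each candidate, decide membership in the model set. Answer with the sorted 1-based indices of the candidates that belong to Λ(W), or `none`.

7

With ζ = e^{iπ/4} the internal vectors are ζ^0,ζ^3,ζ^6,ζ^9.
#1 (1, -3, 2, -3): internal (1.0000, -6.2426); octagon support 6.2426 vs apothem 1 → ∉ W
#2 (-1, 1, 1, 0): internal (-1.7071, -0.2929); octagon support 1.7071 vs apothem 1 → ∉ W
#3 (-3, 3, -1, 1): internal (-4.4142, 3.8284); octagon support 5.8284 vs apothem 1 → ∉ W
#4 (3, 1, 3, -1): internal (1.5858, -3.0000); octagon support 3.2426 vs apothem 1 → ∉ W
#5 (0, 0, -1, 1): internal (0.7071, 1.7071); octagon support 1.7071 vs apothem 1 → ∉ W
#6 (-1, 0, 0, -1): internal (-1.7071, -0.7071); octagon support 1.7071 vs apothem 1 → ∉ W
#7 (0, 0, -1, -1): internal (-0.7071, 0.2929); octagon support 0.7071 vs apothem 1 → ∈ W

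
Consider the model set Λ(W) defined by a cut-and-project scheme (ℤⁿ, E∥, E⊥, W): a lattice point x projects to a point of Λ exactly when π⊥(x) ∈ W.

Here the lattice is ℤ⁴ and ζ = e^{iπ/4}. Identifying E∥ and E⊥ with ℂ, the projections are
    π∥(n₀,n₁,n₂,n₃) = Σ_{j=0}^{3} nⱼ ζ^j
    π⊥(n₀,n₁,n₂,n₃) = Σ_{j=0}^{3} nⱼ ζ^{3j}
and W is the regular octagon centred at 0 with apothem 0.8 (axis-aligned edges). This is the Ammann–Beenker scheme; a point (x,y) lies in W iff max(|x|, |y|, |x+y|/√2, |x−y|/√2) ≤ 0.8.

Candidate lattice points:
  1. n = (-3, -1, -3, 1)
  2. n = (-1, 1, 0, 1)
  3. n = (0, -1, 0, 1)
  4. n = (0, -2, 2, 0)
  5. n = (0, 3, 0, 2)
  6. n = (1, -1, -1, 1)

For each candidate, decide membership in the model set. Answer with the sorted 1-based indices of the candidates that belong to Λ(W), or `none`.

π⊥(n) = n₀ + n₁ζ³ + n₂ζ⁶ + n₃ζ⁹ where ζ = e^{iπ/4}.
candidate 1: n = (-3, -1, -3, 1) → π⊥ ≈ (-1.5858, +3.0000); max(|x|,|y|,|x±y|/√2) = 3.2426 > 0.8 ⇒ ∉ W
candidate 2: n = (-1, 1, 0, 1) → π⊥ ≈ (-1.0000, +1.4142); max(|x|,|y|,|x±y|/√2) = 1.7071 > 0.8 ⇒ ∉ W
candidate 3: n = (0, -1, 0, 1) → π⊥ ≈ (+1.4142, +0.0000); max(|x|,|y|,|x±y|/√2) = 1.4142 > 0.8 ⇒ ∉ W
candidate 4: n = (0, -2, 2, 0) → π⊥ ≈ (+1.4142, -3.4142); max(|x|,|y|,|x±y|/√2) = 3.4142 > 0.8 ⇒ ∉ W
candidate 5: n = (0, 3, 0, 2) → π⊥ ≈ (-0.7071, +3.5355); max(|x|,|y|,|x±y|/√2) = 3.5355 > 0.8 ⇒ ∉ W
candidate 6: n = (1, -1, -1, 1) → π⊥ ≈ (+2.4142, +1.0000); max(|x|,|y|,|x±y|/√2) = 2.4142 > 0.8 ⇒ ∉ W

none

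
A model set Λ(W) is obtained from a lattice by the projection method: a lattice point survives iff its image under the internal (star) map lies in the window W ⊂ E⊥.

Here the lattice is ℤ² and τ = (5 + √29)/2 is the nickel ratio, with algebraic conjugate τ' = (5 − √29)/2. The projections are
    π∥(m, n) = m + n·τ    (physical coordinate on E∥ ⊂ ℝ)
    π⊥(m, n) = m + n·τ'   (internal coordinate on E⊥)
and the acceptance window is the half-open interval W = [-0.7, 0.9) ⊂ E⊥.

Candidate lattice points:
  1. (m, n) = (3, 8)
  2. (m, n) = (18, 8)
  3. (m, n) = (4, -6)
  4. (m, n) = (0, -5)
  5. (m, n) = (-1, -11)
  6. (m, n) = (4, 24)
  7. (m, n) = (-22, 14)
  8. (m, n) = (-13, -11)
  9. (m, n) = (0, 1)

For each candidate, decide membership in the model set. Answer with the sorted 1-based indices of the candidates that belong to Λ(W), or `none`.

6, 9

Numerically τ ≈ 5.1926 and τ' = −1/τ ≈ -0.1926.
[1] lift (3,8): star map gives 1.4593; window check -0.7 ≤ 1.4593 < 0.9 is false → out
[2] lift (18,8): star map gives 16.4593; window check -0.7 ≤ 16.4593 < 0.9 is false → out
[3] lift (4,-6): star map gives 5.1555; window check -0.7 ≤ 5.1555 < 0.9 is false → out
[4] lift (0,-5): star map gives 0.9629; window check -0.7 ≤ 0.9629 < 0.9 is false → out
[5] lift (-1,-11): star map gives 1.1184; window check -0.7 ≤ 1.1184 < 0.9 is false → out
[6] lift (4,24): star map gives -0.6220; window check -0.7 ≤ -0.6220 < 0.9 is true → IN Λ
[7] lift (-22,14): star map gives -24.6962; window check -0.7 ≤ -24.6962 < 0.9 is false → out
[8] lift (-13,-11): star map gives -10.8816; window check -0.7 ≤ -10.8816 < 0.9 is false → out
[9] lift (0,1): star map gives -0.1926; window check -0.7 ≤ -0.1926 < 0.9 is true → IN Λ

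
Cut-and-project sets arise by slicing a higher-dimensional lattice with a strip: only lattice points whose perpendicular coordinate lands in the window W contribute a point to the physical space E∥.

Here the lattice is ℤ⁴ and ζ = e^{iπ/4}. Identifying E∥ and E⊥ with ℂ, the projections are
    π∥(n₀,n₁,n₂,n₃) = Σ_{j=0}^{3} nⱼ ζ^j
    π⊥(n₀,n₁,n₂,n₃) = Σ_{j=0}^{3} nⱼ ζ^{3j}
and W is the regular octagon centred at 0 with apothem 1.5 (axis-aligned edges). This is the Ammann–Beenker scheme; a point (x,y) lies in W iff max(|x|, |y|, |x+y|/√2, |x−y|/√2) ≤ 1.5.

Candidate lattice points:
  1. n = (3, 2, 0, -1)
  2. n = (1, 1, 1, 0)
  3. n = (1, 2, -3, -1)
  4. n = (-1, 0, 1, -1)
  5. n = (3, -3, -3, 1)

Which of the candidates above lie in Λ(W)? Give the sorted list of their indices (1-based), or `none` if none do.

1, 2

Internal map: ζ^{3j} for j=0..3 gives (1,0), (−√2/2,√2/2), (0,−1), (√2/2,√2/2).
#1 (3, 2, 0, -1): internal (0.8787, 0.7071); octagon support 1.1213 vs apothem 1.5 → ∈ W
#2 (1, 1, 1, 0): internal (0.2929, -0.2929); octagon support 0.4142 vs apothem 1.5 → ∈ W
#3 (1, 2, -3, -1): internal (-1.1213, 3.7071); octagon support 3.7071 vs apothem 1.5 → ∉ W
#4 (-1, 0, 1, -1): internal (-1.7071, -1.7071); octagon support 2.4142 vs apothem 1.5 → ∉ W
#5 (3, -3, -3, 1): internal (5.8284, 1.5858); octagon support 5.8284 vs apothem 1.5 → ∉ W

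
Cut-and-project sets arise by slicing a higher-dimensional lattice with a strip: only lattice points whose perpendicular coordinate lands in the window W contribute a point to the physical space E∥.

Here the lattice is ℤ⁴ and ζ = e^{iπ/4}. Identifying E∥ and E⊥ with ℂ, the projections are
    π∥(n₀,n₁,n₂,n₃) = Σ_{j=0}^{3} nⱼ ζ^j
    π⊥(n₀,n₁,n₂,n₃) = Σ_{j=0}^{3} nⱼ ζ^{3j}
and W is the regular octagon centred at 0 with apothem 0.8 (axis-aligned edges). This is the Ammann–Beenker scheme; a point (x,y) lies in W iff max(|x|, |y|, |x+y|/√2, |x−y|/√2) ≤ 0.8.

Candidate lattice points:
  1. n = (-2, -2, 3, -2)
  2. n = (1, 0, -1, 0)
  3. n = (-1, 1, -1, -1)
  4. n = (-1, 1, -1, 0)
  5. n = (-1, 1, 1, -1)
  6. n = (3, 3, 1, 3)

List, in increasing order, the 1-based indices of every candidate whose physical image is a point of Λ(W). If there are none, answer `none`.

none

With ζ = e^{iπ/4} the internal vectors are ζ^0,ζ^3,ζ^6,ζ^9.
#1 (-2, -2, 3, -2): internal (-2.00000, -5.82843); octagon support 5.82843 vs apothem 0.8 → ∉ W
#2 (1, 0, -1, 0): internal (1.00000, 1.00000); octagon support 1.41421 vs apothem 0.8 → ∉ W
#3 (-1, 1, -1, -1): internal (-2.41421, 1.00000); octagon support 2.41421 vs apothem 0.8 → ∉ W
#4 (-1, 1, -1, 0): internal (-1.70711, 1.70711); octagon support 2.41421 vs apothem 0.8 → ∉ W
#5 (-1, 1, 1, -1): internal (-2.41421, -1.00000); octagon support 2.41421 vs apothem 0.8 → ∉ W
#6 (3, 3, 1, 3): internal (3.00000, 3.24264); octagon support 4.41421 vs apothem 0.8 → ∉ W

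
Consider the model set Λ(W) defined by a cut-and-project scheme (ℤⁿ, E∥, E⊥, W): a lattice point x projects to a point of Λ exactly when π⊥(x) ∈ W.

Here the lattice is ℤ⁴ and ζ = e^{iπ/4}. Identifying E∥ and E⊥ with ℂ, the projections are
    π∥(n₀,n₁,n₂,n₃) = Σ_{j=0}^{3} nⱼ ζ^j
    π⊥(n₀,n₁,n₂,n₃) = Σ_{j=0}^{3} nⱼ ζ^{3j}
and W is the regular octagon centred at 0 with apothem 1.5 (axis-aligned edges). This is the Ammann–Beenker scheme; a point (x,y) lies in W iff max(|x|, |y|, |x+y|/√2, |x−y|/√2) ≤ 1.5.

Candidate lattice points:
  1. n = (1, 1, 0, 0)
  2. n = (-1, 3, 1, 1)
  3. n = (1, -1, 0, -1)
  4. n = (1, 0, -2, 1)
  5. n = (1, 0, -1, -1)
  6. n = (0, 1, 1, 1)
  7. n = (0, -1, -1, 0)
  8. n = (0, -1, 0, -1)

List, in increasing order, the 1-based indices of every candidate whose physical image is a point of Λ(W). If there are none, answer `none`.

1, 5, 6, 7, 8

With ζ = e^{iπ/4} the internal vectors are ζ^0,ζ^3,ζ^6,ζ^9.
candidate 1: n = (1, 1, 0, 0) → π⊥ ≈ (+0.292893, +0.707107); max(|x|,|y|,|x±y|/√2) = 0.707107 ≤ 1.5 ⇒ ∈ W
candidate 2: n = (-1, 3, 1, 1) → π⊥ ≈ (-2.414214, +1.828427); max(|x|,|y|,|x±y|/√2) = 3.000000 > 1.5 ⇒ ∉ W
candidate 3: n = (1, -1, 0, -1) → π⊥ ≈ (+1.000000, -1.414214); max(|x|,|y|,|x±y|/√2) = 1.707107 > 1.5 ⇒ ∉ W
candidate 4: n = (1, 0, -2, 1) → π⊥ ≈ (+1.707107, +2.707107); max(|x|,|y|,|x±y|/√2) = 3.121320 > 1.5 ⇒ ∉ W
candidate 5: n = (1, 0, -1, -1) → π⊥ ≈ (+0.292893, +0.292893); max(|x|,|y|,|x±y|/√2) = 0.414214 ≤ 1.5 ⇒ ∈ W
candidate 6: n = (0, 1, 1, 1) → π⊥ ≈ (+0.000000, +0.414214); max(|x|,|y|,|x±y|/√2) = 0.414214 ≤ 1.5 ⇒ ∈ W
candidate 7: n = (0, -1, -1, 0) → π⊥ ≈ (+0.707107, +0.292893); max(|x|,|y|,|x±y|/√2) = 0.707107 ≤ 1.5 ⇒ ∈ W
candidate 8: n = (0, -1, 0, -1) → π⊥ ≈ (+0.000000, -1.414214); max(|x|,|y|,|x±y|/√2) = 1.414214 ≤ 1.5 ⇒ ∈ W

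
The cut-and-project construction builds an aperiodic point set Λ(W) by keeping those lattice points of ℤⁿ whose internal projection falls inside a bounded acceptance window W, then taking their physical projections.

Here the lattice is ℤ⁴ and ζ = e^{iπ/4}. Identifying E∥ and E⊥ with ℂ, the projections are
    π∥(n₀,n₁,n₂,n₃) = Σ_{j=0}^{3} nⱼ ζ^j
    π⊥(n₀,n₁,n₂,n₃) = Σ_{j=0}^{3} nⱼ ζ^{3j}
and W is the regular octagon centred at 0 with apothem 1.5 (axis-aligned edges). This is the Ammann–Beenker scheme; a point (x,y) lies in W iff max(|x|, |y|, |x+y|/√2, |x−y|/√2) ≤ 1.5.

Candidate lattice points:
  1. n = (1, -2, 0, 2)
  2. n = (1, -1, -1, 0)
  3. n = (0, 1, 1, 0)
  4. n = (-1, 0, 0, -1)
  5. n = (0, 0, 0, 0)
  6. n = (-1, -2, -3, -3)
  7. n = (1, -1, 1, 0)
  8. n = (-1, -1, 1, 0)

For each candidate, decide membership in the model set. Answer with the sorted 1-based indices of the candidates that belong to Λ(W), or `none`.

3, 5

With ζ = e^{iπ/4} the internal vectors are ζ^0,ζ^3,ζ^6,ζ^9.
#1 (1, -2, 0, 2): internal (3.828427, 0.000000); octagon support 3.828427 vs apothem 1.5 → ∉ W
#2 (1, -1, -1, 0): internal (1.707107, 0.292893); octagon support 1.707107 vs apothem 1.5 → ∉ W
#3 (0, 1, 1, 0): internal (-0.707107, -0.292893); octagon support 0.707107 vs apothem 1.5 → ∈ W
#4 (-1, 0, 0, -1): internal (-1.707107, -0.707107); octagon support 1.707107 vs apothem 1.5 → ∉ W
#5 (0, 0, 0, 0): internal (0.000000, 0.000000); octagon support 0.000000 vs apothem 1.5 → ∈ W
#6 (-1, -2, -3, -3): internal (-1.707107, -0.535534); octagon support 1.707107 vs apothem 1.5 → ∉ W
#7 (1, -1, 1, 0): internal (1.707107, -1.707107); octagon support 2.414214 vs apothem 1.5 → ∉ W
#8 (-1, -1, 1, 0): internal (-0.292893, -1.707107); octagon support 1.707107 vs apothem 1.5 → ∉ W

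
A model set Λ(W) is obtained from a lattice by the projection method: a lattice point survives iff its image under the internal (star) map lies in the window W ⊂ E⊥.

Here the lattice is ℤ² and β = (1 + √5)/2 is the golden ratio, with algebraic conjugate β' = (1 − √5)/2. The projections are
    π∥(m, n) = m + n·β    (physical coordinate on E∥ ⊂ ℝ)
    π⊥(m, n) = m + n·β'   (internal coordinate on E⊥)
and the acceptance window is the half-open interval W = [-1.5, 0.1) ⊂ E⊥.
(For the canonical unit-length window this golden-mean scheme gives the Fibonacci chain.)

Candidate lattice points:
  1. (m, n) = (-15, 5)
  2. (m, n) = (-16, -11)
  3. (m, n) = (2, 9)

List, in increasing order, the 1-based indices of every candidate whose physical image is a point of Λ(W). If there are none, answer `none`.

Compute β' = (1−√5)/2 = -0.61803, so π⊥(m,n) = m -0.61803·n.
candidate 1: (m,n)=(-15,5) → π∥ = -15+5·β ≈ -6.90983, π⊥ = -15+5·β' ≈ -18.09017 ∉ [-1.5, 0.1) ⇒ out
candidate 2: (m,n)=(-16,-11) → π∥ = -16-11·β ≈ -33.79837, π⊥ = -16-11·β' ≈ -9.20163 ∉ [-1.5, 0.1) ⇒ out
candidate 3: (m,n)=(2,9) → π∥ = 2+9·β ≈ 16.56231, π⊥ = 2+9·β' ≈ -3.56231 ∉ [-1.5, 0.1) ⇒ out

none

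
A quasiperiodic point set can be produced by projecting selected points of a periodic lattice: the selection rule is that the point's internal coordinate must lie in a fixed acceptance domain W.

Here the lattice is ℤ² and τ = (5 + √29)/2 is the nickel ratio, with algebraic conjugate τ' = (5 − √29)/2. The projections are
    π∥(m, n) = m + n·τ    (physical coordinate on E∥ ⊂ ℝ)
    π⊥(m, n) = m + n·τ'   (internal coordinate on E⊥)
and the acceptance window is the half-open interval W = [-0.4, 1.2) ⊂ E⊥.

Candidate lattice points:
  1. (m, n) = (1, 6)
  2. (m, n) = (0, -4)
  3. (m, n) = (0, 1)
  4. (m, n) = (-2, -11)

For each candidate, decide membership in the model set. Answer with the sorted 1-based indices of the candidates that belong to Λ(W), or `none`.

1, 2, 3, 4

Compute τ' = (5−√29)/2 = -0.192582, so π⊥(m,n) = m -0.192582·n.
#1 (1,6): internal coord 1 + (6)·τ' = -0.155494; -0.155494 ∈ [-0.4, 1.2) → IN Λ
#2 (0,-4): internal coord 0 + (-4)·τ' = +0.770330; +0.770330 ∈ [-0.4, 1.2) → IN Λ
#3 (0,1): internal coord 0 + (1)·τ' = -0.192582; -0.192582 ∈ [-0.4, 1.2) → IN Λ
#4 (-2,-11): internal coord -2 + (-11)·τ' = +0.118406; +0.118406 ∈ [-0.4, 1.2) → IN Λ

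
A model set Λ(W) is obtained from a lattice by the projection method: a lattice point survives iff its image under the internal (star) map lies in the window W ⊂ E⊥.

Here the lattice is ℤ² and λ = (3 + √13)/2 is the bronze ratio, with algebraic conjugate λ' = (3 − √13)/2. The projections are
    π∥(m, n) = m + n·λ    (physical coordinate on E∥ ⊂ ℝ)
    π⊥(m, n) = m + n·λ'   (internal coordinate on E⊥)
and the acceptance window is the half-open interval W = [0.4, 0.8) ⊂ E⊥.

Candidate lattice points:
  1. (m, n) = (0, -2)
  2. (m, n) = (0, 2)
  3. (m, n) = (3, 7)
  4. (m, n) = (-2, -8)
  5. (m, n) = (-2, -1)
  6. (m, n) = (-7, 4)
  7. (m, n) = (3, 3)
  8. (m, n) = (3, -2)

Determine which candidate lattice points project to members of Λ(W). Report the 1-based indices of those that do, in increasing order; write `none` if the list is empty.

1, 4

Numerically λ ≈ 3.30278 and λ' = −1/λ ≈ -0.30278.
#1 (0,-2): internal coord 0 + (-2)·λ' = +0.60555; +0.60555 ∈ [0.4, 0.8) → IN Λ
#2 (0,2): internal coord 0 + (2)·λ' = -0.60555; -0.60555 ∉ [0.4, 0.8) → out
#3 (3,7): internal coord 3 + (7)·λ' = +0.88057; +0.88057 ∉ [0.4, 0.8) → out
#4 (-2,-8): internal coord -2 + (-8)·λ' = +0.42221; +0.42221 ∈ [0.4, 0.8) → IN Λ
#5 (-2,-1): internal coord -2 + (-1)·λ' = -1.69722; -1.69722 ∉ [0.4, 0.8) → out
#6 (-7,4): internal coord -7 + (4)·λ' = -8.21110; -8.21110 ∉ [0.4, 0.8) → out
#7 (3,3): internal coord 3 + (3)·λ' = +2.09167; +2.09167 ∉ [0.4, 0.8) → out
#8 (3,-2): internal coord 3 + (-2)·λ' = +3.60555; +3.60555 ∉ [0.4, 0.8) → out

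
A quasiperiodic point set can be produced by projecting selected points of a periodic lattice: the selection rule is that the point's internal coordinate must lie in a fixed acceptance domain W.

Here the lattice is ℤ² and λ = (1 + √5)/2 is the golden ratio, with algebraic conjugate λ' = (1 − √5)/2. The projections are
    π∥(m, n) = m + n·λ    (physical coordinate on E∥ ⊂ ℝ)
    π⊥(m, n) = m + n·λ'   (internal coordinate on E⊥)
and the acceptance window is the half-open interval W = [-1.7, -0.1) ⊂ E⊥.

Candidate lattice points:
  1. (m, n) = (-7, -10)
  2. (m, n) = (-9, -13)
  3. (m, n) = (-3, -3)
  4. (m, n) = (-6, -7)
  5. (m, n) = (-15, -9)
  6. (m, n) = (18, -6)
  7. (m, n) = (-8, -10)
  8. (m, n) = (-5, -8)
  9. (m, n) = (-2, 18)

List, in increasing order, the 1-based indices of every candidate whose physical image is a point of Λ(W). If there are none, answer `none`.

1, 2, 3, 4

Numerically λ ≈ 1.6180 and λ' = −1/λ ≈ -0.6180.
[1] lift (-7,-10): star map gives -0.8197; window check -1.7 ≤ -0.8197 < -0.1 is true → IN Λ
[2] lift (-9,-13): star map gives -0.9656; window check -1.7 ≤ -0.9656 < -0.1 is true → IN Λ
[3] lift (-3,-3): star map gives -1.1459; window check -1.7 ≤ -1.1459 < -0.1 is true → IN Λ
[4] lift (-6,-7): star map gives -1.6738; window check -1.7 ≤ -1.6738 < -0.1 is true → IN Λ
[5] lift (-15,-9): star map gives -9.4377; window check -1.7 ≤ -9.4377 < -0.1 is false → out
[6] lift (18,-6): star map gives 21.7082; window check -1.7 ≤ 21.7082 < -0.1 is false → out
[7] lift (-8,-10): star map gives -1.8197; window check -1.7 ≤ -1.8197 < -0.1 is false → out
[8] lift (-5,-8): star map gives -0.0557; window check -1.7 ≤ -0.0557 < -0.1 is false → out
[9] lift (-2,18): star map gives -13.1246; window check -1.7 ≤ -13.1246 < -0.1 is false → out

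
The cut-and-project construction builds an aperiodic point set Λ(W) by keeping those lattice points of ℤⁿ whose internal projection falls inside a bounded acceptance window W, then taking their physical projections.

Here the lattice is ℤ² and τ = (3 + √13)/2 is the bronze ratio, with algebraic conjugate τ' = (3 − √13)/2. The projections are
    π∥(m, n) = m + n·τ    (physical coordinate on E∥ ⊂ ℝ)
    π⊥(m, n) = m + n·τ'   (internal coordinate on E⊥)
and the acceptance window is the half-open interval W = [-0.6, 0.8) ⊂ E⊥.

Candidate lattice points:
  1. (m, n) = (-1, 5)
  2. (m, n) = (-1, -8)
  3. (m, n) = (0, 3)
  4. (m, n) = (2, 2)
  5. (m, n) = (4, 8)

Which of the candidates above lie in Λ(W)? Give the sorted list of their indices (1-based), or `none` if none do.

none

Compute τ' = (3−√13)/2 = -0.3028, so π⊥(m,n) = m -0.3028·n.
#1 (-1,5): internal coord -1 + (5)·τ' = -2.5139; -2.5139 ∉ [-0.6, 0.8) → out
#2 (-1,-8): internal coord -1 + (-8)·τ' = +1.4222; +1.4222 ∉ [-0.6, 0.8) → out
#3 (0,3): internal coord 0 + (3)·τ' = -0.9083; -0.9083 ∉ [-0.6, 0.8) → out
#4 (2,2): internal coord 2 + (2)·τ' = +1.3944; +1.3944 ∉ [-0.6, 0.8) → out
#5 (4,8): internal coord 4 + (8)·τ' = +1.5778; +1.5778 ∉ [-0.6, 0.8) → out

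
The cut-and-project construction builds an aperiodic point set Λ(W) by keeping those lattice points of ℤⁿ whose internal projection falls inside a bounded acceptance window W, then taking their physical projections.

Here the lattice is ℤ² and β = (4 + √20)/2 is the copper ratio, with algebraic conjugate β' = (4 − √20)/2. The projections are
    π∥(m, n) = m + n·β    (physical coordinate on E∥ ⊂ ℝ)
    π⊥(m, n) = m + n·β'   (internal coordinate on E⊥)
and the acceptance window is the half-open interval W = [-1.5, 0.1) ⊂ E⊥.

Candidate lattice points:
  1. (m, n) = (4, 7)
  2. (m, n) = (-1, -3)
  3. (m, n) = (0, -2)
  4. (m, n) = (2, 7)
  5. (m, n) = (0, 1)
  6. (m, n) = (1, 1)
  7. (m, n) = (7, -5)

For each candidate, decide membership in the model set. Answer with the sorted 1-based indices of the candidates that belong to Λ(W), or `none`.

2, 5

β' = (4−√20)/2 ≈ -0.236068.
[1] lift (4,7): star map gives 2.347524; window check -1.5 ≤ 2.347524 < 0.1 is false → out
[2] lift (-1,-3): star map gives -0.291796; window check -1.5 ≤ -0.291796 < 0.1 is true → IN Λ
[3] lift (0,-2): star map gives 0.472136; window check -1.5 ≤ 0.472136 < 0.1 is false → out
[4] lift (2,7): star map gives 0.347524; window check -1.5 ≤ 0.347524 < 0.1 is false → out
[5] lift (0,1): star map gives -0.236068; window check -1.5 ≤ -0.236068 < 0.1 is true → IN Λ
[6] lift (1,1): star map gives 0.763932; window check -1.5 ≤ 0.763932 < 0.1 is false → out
[7] lift (7,-5): star map gives 8.180340; window check -1.5 ≤ 8.180340 < 0.1 is false → out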